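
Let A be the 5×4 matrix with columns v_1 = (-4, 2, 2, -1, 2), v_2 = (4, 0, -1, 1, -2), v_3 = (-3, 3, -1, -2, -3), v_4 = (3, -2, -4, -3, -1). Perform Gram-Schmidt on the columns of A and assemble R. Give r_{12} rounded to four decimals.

r_{12} = -4.2710

q_1 = v_1/‖v_1‖ = (-4, 2, 2, -1, 2)/5.3852 = (-0.7428, 0.3714, 0.3714, -0.1857, 0.3714).
r_{12} = q_1·v_2 = -4.2710.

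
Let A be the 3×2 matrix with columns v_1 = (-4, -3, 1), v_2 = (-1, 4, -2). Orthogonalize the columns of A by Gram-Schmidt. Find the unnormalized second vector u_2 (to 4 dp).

u_2 = (-2.5385, 2.8462, -1.6154)

v_1 = (-4, -3, 1); ‖v_1‖ = 5.0990, so e_1 = (-0.7845, -0.5883, 0.1961).
e_1·v_2 = (-0.7845)·(-1) + (-0.5883)·4 + 0.1961·(-2) = -1.9612.
u_2 = v_2 + 1.9612·e_1 = (-2.5385, 2.8462, -1.6154).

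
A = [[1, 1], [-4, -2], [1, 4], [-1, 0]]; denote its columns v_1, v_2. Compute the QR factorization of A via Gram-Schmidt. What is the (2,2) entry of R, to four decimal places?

q_1 = v_1/‖v_1‖ = (1, -4, 1, -1)/4.3589 = (0.2294, -0.9177, 0.2294, -0.2294).
r_{12} = q_1·v_2 = 2.9824.
u_2 = v_2 − 2.9824·q_1 = (0.3158, 0.7368, 3.3158, 0.6842).
r_{22} = ‖u_2‖ = 3.4793.

r_{22} = 3.4793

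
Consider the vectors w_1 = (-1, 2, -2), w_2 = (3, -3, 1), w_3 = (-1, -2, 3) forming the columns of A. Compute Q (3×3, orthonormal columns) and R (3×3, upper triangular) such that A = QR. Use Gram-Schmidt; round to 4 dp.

Q = [[-0.3333, 0.7542, -0.5657], [0.6667, -0.2357, -0.7071], [-0.6667, -0.6128, -0.4243]], R = [[3.0000, -3.6667, -3.0000], [0.0000, 2.3570, -2.1213], [0.0000, 0.0000, 0.7071]]

w_1 = (-1, 2, -2); ‖w_1‖ = 3.0000, so e_1 = (-0.3333, 0.6667, -0.6667).
e_1·w_2 = (-0.3333)·3 + 0.6667·(-3) + (-0.6667)·1 = -3.6667.
u_2 = w_2 + 3.6667·e_1 = (1.7778, -0.5556, -1.4444).
‖u_2‖ = 2.3570, so e_2 = (0.7542, -0.2357, -0.6128).
e_1·w_3 = (-0.3333)·(-1) + 0.6667·(-2) + (-0.6667)·3 = -3.0000; e_2·w_3 = 0.7542·(-1) + (-0.2357)·(-2) + (-0.6128)·3 = -2.1213.
u_3 = w_3 + 3.0000·e_1 + 2.1213·e_2 = (-0.4000, -0.5000, -0.3000).
‖u_3‖ = 0.7071, so e_3 = (-0.5657, -0.7071, -0.4243).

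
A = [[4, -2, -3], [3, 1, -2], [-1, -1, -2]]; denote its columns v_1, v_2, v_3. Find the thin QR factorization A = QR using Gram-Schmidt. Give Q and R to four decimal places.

e_1 = v_1/‖v_1‖ = (4, 3, -1)/5.0990 = (0.7845, 0.5883, -0.1961).
r_{12} = e_1·v_2 = -0.7845.
u_2 = v_2 + 0.7845·e_1 = (-1.3846, 1.4615, -1.1538).
‖u_2‖ = 2.3205, so e_2 = (-0.5967, 0.6298, -0.4972).
r_{13} = e_1·v_3 = -3.1379; r_{23} = e_2·v_3 = 1.5249.
u_3 = v_3 + 3.1379·e_1 − 1.5249·e_2 = (0.3714, -1.1143, -1.8571).
‖u_3‖ = 2.1974, so e_3 = (0.1690, -0.5071, -0.8452).

Q = [[0.7845, -0.5967, 0.1690], [0.5883, 0.6298, -0.5071], [-0.1961, -0.4972, -0.8452]], R = [[5.0990, -0.7845, -3.1379], [0.0000, 2.3205, 1.5249], [0.0000, 0.0000, 2.1974]]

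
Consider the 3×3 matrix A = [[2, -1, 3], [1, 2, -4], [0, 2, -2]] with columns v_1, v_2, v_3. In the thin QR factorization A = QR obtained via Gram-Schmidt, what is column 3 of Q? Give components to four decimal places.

v_1 = (2, 1, 0); ‖v_1‖ = 2.2361, so q_1 = (0.8944, 0.4472, 0.0000).
q_1·v_2 = 0.8944·(-1) + 0.4472·2 + 0.0000·2 = 0.0000.
u_2 = v_2 + 0.0000·q_1 = (-1.0000, 2.0000, 2.0000).
‖u_2‖ = 3.0000, so q_2 = (-0.3333, 0.6667, 0.6667).
q_1·v_3 = 0.8944·3 + 0.4472·(-4) + 0.0000·(-2) = 0.8944; q_2·v_3 = (-0.3333)·3 + 0.6667·(-4) + 0.6667·(-2) = -5.0000.
u_3 = v_3 − 0.8944·q_1 + 5.0000·q_2 = (0.5333, -1.0667, 1.3333).
‖u_3‖ = 1.7889, so q_3 = (0.2981, -0.5963, 0.7454).

q_3 = (0.2981, -0.5963, 0.7454)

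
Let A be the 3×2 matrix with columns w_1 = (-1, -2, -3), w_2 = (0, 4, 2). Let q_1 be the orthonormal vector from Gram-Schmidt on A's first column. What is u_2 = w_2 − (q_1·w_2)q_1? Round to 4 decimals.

w_1 = (-1, -2, -3); ‖w_1‖ = 3.7417, so q_1 = (-0.2673, -0.5345, -0.8018).
q_1·w_2 = (-0.2673)·0 + (-0.5345)·4 + (-0.8018)·2 = -3.7417.
u_2 = w_2 + 3.7417·q_1 = (-1.0000, 2.0000, -1.0000).

u_2 = (-1.0000, 2.0000, -1.0000)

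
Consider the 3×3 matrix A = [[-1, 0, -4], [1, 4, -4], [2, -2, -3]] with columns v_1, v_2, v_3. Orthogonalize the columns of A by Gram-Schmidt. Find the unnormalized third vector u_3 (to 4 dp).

v_1 = (-1, 1, 2); ‖v_1‖ = 2.4495, so q_1 = (-0.4082, 0.4082, 0.8165).
q_1·v_2 = (-0.4082)·0 + 0.4082·4 + 0.8165·(-2) = 0.0000.
u_2 = v_2 + 0.0000·q_1 = (0.0000, 4.0000, -2.0000).
‖u_2‖ = 4.4721, so q_2 = (0.0000, 0.8944, -0.4472).
q_1·v_3 = (-0.4082)·(-4) + 0.4082·(-4) + 0.8165·(-3) = -2.4495; q_2·v_3 = 0.0000·(-4) + 0.8944·(-4) + (-0.4472)·(-3) = -2.2361.
u_3 = v_3 + 2.4495·q_1 + 2.2361·q_2 = (-5.0000, -1.0000, -2.0000).

u_3 = (-5.0000, -1.0000, -2.0000)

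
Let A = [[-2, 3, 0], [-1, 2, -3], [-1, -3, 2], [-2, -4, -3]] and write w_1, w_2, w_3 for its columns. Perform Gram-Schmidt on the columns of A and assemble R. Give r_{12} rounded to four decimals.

w_1 = (-2, -1, -1, -2); ‖w_1‖ = 3.1623, so e_1 = (-0.6325, -0.3162, -0.3162, -0.6325).
r_{12} = e_1·w_2 = 0.9487.

r_{12} = 0.9487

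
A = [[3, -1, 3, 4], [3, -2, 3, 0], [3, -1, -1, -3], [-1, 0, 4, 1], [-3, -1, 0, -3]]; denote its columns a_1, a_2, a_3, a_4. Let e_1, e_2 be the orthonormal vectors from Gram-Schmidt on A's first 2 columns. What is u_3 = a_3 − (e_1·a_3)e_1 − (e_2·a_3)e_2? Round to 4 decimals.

e_1 = a_1/‖a_1‖ = (3, 3, 3, -1, -3)/6.0828 = (0.4932, 0.4932, 0.4932, -0.1644, -0.4932).
r_{12} = e_1·a_2 = -1.4796.
u_2 = a_2 + 1.4796·e_1 = (-0.2703, -1.2703, -0.2703, -0.2432, -1.7297).
‖u_2‖ = 2.1934, so e_2 = (-0.1232, -0.5791, -0.1232, -0.1109, -0.7886).
r_{13} = e_1·a_3 = 1.8084; r_{23} = e_2·a_3 = -2.4275.
u_3 = a_3 − 1.8084·e_1 + 2.4275·e_2 = (1.8090, 0.7022, -2.1910, 4.0281, -1.0225).

u_3 = (1.8090, 0.7022, -2.1910, 4.0281, -1.0225)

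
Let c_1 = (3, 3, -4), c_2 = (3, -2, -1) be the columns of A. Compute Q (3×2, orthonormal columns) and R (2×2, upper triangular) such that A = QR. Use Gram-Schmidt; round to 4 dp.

Q = [[0.5145, 0.6723], [0.5145, -0.7386], [-0.6860, -0.0498]], R = [[5.8310, 1.2005], [0.0000, 3.5438]]

c_1 = (3, 3, -4); ‖c_1‖ = 5.8310, so q_1 = (0.5145, 0.5145, -0.6860).
q_1·c_2 = 0.5145·3 + 0.5145·(-2) + (-0.6860)·(-1) = 1.2005.
u_2 = c_2 − 1.2005·q_1 = (2.3824, -2.6176, -0.1765).
‖u_2‖ = 3.5438, so q_2 = (0.6723, -0.7386, -0.0498).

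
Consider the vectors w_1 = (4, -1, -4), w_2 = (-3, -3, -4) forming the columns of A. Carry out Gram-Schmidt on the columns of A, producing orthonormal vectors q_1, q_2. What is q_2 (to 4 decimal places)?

q_2 = (-0.6749, -0.4889, -0.5527)

w_1 = (4, -1, -4); ‖w_1‖ = 5.7446, so q_1 = (0.6963, -0.1741, -0.6963).
q_1·w_2 = 0.6963·(-3) + (-0.1741)·(-3) + (-0.6963)·(-4) = 1.2185.
u_2 = w_2 − 1.2185·q_1 = (-3.8485, -2.7879, -3.1515).
‖u_2‖ = 5.7022, so q_2 = (-0.6749, -0.4889, -0.5527).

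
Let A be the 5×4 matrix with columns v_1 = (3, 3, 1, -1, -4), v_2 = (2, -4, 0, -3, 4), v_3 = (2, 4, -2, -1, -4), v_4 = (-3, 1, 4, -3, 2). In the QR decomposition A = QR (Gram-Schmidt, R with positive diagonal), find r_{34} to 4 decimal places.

r_{34} = -2.6069

v_1 = (3, 3, 1, -1, -4); ‖v_1‖ = 6.0000, so q_1 = (0.5000, 0.5000, 0.1667, -0.1667, -0.6667).
q_1·v_2 = 0.5000·2 + 0.5000·(-4) + 0.1667·0 + (-0.1667)·(-3) + (-0.6667)·4 = -3.1667.
u_2 = v_2 + 3.1667·q_1 = (3.5833, -2.4167, 0.5278, -3.5278, 1.8889).
‖u_2‖ = 5.9137, so q_2 = (0.6059, -0.4087, 0.0892, -0.5965, 0.3194).
q_1·v_3 = 0.5000·2 + 0.5000·4 + 0.1667·(-2) + (-0.1667)·(-1) + (-0.6667)·(-4) = 5.5000; q_2·v_3 = 0.6059·2 + (-0.4087)·4 + 0.0892·(-2) + (-0.5965)·(-1) + 0.3194·(-4) = -1.2823.
u_3 = v_3 − 5.5000·q_1 + 1.2823·q_2 = (0.0270, 0.7260, -2.8022, -0.8483, 0.0763).
‖u_3‖ = 3.0176, so q_3 = (0.0089, 0.2406, -0.9286, -0.2811, 0.0253).
r_{34} = q_3·v_4 = -2.6069.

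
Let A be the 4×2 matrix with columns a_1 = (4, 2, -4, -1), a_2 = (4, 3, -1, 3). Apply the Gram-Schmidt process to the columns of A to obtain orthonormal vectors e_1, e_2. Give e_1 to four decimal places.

a_1 = (4, 2, -4, -1); ‖a_1‖ = 6.0828, so e_1 = (0.6576, 0.3288, -0.6576, -0.1644).

e_1 = (0.6576, 0.3288, -0.6576, -0.1644)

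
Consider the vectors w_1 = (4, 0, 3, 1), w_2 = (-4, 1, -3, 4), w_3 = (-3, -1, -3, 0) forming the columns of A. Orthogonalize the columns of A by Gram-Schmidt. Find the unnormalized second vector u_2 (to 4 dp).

w_1 = (4, 0, 3, 1); ‖w_1‖ = 5.0990, so q_1 = (0.7845, 0.0000, 0.5883, 0.1961).
q_1·w_2 = 0.7845·(-4) + 0.0000·1 + 0.5883·(-3) + 0.1961·4 = -4.1184.
u_2 = w_2 + 4.1184·q_1 = (-0.7692, 1.0000, -0.5769, 4.8077).

u_2 = (-0.7692, 1.0000, -0.5769, 4.8077)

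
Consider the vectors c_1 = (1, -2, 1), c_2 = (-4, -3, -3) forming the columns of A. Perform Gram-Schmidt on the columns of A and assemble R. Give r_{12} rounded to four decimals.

c_1 = (1, -2, 1); ‖c_1‖ = 2.4495, so q_1 = (0.4082, -0.8165, 0.4082).
r_{12} = q_1·c_2 = -0.4082.

r_{12} = -0.4082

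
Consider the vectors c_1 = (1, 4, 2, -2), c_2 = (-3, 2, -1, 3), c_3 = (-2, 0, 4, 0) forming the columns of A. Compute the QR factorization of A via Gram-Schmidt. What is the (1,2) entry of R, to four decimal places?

r_{12} = -0.6000

c_1 = (1, 4, 2, -2); ‖c_1‖ = 5.0000, so q_1 = (0.2000, 0.8000, 0.4000, -0.4000).
r_{12} = q_1·c_2 = -0.6000.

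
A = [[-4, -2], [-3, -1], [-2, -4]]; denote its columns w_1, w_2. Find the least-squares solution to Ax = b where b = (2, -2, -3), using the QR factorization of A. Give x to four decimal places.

x = (-0.4274, 0.8629)

w_1 = (-4, -3, -2); ‖w_1‖ = 5.3852, so q_1 = (-0.7428, -0.5571, -0.3714).
q_1·w_2 = (-0.7428)·(-2) + (-0.5571)·(-1) + (-0.3714)·(-4) = 3.5282.
u_2 = w_2 − 3.5282·q_1 = (0.6207, 0.9655, -2.6897).
‖u_2‖ = 2.9243, so q_2 = (0.2122, 0.3302, -0.9197).
Qᵀb = (0.7428, 2.5234).
Back-substitute: x_2 = 2.5234/2.9243 = 0.8629.
x_1 = (0.7428 − 3.5282·0.8629)/5.3852 = -0.4274.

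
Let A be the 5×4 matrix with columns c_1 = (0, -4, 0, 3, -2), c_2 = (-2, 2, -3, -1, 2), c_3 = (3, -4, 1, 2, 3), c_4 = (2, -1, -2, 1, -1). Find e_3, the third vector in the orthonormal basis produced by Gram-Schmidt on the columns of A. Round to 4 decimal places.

c_1 = (0, -4, 0, 3, -2); ‖c_1‖ = 5.3852, so e_1 = (0.0000, -0.7428, 0.0000, 0.5571, -0.3714).
e_1·c_2 = 0.0000·(-2) + (-0.7428)·2 + 0.0000·(-3) + 0.5571·(-1) + (-0.3714)·2 = -2.7854.
u_2 = c_2 + 2.7854·e_1 = (-2.0000, -0.0690, -3.0000, 0.5517, 0.9655).
‖u_2‖ = 3.7738, so e_2 = (-0.5300, -0.0183, -0.7950, 0.1462, 0.2558).
e_1·c_3 = 0.0000·3 + (-0.7428)·(-4) + 0.0000·1 + 0.5571·2 + (-0.3714)·3 = 2.9711; e_2·c_3 = (-0.5300)·3 + (-0.0183)·(-4) + (-0.7950)·1 + 0.1462·2 + 0.2558·3 = -1.2518.
u_3 = c_3 − 2.9711·e_1 + 1.2518·e_2 = (2.3366, -1.8160, 0.0048, 0.5278, 4.4237).
‖u_3‖ = 5.3484, so e_3 = (0.4369, -0.3395, 0.0009, 0.0987, 0.8271).

e_3 = (0.4369, -0.3395, 0.0009, 0.0987, 0.8271)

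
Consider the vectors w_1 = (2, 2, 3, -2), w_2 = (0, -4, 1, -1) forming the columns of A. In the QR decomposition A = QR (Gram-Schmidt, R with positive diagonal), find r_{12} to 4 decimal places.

w_1 = (2, 2, 3, -2); ‖w_1‖ = 4.5826, so e_1 = (0.4364, 0.4364, 0.6547, -0.4364).
r_{12} = e_1·w_2 = -0.6547.

r_{12} = -0.6547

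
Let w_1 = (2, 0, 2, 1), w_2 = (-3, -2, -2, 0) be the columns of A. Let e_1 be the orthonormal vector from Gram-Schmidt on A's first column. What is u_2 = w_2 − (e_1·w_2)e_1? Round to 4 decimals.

e_1 = w_1/‖w_1‖ = (2, 0, 2, 1)/3.0000 = (0.6667, 0.0000, 0.6667, 0.3333).
r_{12} = e_1·w_2 = -3.3333.
u_2 = w_2 + 3.3333·e_1 = (-0.7778, -2.0000, 0.2222, 1.1111).

u_2 = (-0.7778, -2.0000, 0.2222, 1.1111)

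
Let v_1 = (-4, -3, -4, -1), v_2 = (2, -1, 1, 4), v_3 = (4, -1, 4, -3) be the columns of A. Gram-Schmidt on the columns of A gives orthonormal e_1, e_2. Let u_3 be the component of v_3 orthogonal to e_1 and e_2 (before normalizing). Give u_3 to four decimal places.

e_1 = v_1/‖v_1‖ = (-4, -3, -4, -1)/6.4807 = (-0.6172, -0.4629, -0.6172, -0.1543).
r_{12} = e_1·v_2 = -2.0059.
u_2 = v_2 + 2.0059·e_1 = (0.7619, -1.9286, -0.2381, 3.6905).
‖u_2‖ = 4.2398, so e_2 = (0.1797, -0.4549, -0.0562, 0.8704).
r_{13} = e_1·v_3 = -4.0119; r_{23} = e_2·v_3 = -1.6622.
u_3 = v_3 + 4.0119·e_1 + 1.6622·e_2 = (1.8225, -3.6132, 1.4305, -2.1722).

u_3 = (1.8225, -3.6132, 1.4305, -2.1722)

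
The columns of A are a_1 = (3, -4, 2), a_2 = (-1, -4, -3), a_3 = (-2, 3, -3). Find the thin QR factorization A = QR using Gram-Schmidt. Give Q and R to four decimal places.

Q = [[0.5571, -0.3497, 0.7532], [-0.7428, -0.6154, 0.2636], [0.3714, -0.7064, -0.6026]], R = [[5.3852, 1.2999, -4.4567], [0.0000, 4.9306, 0.9721], [0.0000, 0.0000, 1.0922]]

a_1 = (3, -4, 2); ‖a_1‖ = 5.3852, so e_1 = (0.5571, -0.7428, 0.3714).
e_1·a_2 = 0.5571·(-1) + (-0.7428)·(-4) + 0.3714·(-3) = 1.2999.
u_2 = a_2 − 1.2999·e_1 = (-1.7241, -3.0345, -3.4828).
‖u_2‖ = 4.9306, so e_2 = (-0.3497, -0.6154, -0.7064).
e_1·a_3 = 0.5571·(-2) + (-0.7428)·3 + 0.3714·(-3) = -4.4567; e_2·a_3 = (-0.3497)·(-2) + (-0.6154)·3 + (-0.7064)·(-3) = 0.9721.
u_3 = a_3 + 4.4567·e_1 − 0.9721·e_2 = (0.8227, 0.2879, -0.6582).
‖u_3‖ = 1.0922, so e_3 = (0.7532, 0.2636, -0.6026).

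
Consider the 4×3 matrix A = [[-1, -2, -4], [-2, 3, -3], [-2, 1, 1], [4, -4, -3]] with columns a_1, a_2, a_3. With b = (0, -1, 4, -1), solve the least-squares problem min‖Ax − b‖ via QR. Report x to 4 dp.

a_1 = (-1, -2, -2, 4); ‖a_1‖ = 5.0000, so q_1 = (-0.2000, -0.4000, -0.4000, 0.8000).
q_1·a_2 = (-0.2000)·(-2) + (-0.4000)·3 + (-0.4000)·1 + 0.8000·(-4) = -4.4000.
u_2 = a_2 + 4.4000·q_1 = (-2.8800, 1.2400, -0.7600, -0.4800).
‖u_2‖ = 3.2619, so q_2 = (-0.8829, 0.3801, -0.2330, -0.1472).
q_1·a_3 = (-0.2000)·(-4) + (-0.4000)·(-3) + (-0.4000)·1 + 0.8000·(-3) = -0.8000; q_2·a_3 = (-0.8829)·(-4) + 0.3801·(-3) + (-0.2330)·1 + (-0.1472)·(-3) = 2.5997.
u_3 = a_3 + 0.8000·q_1 − 2.5997·q_2 = (-1.8647, -4.3083, 1.2857, -1.9774).
‖u_3‖ = 5.2537, so q_3 = (-0.3549, -0.8200, 0.2447, -0.3764).
Qᵀb = (-2.0000, -1.1650, 2.1753).
Back-substitute: x_3 = 2.1753/5.2537 = 0.4141.
x_2 = (-1.1650 − 2.5997·0.4141)/3.2619 = -0.6871.
x_1 = (-2.0000 + 4.4000·(-0.6871) + 0.8000·0.4141)/5.0000 = -0.9384.

x = (-0.9384, -0.6871, 0.4141)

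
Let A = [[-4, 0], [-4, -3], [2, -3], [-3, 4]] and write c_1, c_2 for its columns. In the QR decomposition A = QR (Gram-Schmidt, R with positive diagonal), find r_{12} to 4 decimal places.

r_{12} = -0.8944

c_1 = (-4, -4, 2, -3); ‖c_1‖ = 6.7082, so q_1 = (-0.5963, -0.5963, 0.2981, -0.4472).
r_{12} = q_1·c_2 = -0.8944.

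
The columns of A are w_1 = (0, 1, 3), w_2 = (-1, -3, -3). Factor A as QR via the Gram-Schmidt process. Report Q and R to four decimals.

Q = [[0.0000, -0.4663], [0.3162, -0.8393], [0.9487, 0.2798]], R = [[3.1623, -3.7947], [0.0000, 2.1448]]

w_1 = (0, 1, 3); ‖w_1‖ = 3.1623, so e_1 = (0.0000, 0.3162, 0.9487).
e_1·w_2 = 0.0000·(-1) + 0.3162·(-3) + 0.9487·(-3) = -3.7947.
u_2 = w_2 + 3.7947·e_1 = (-1.0000, -1.8000, 0.6000).
‖u_2‖ = 2.1448, so e_2 = (-0.4663, -0.8393, 0.2798).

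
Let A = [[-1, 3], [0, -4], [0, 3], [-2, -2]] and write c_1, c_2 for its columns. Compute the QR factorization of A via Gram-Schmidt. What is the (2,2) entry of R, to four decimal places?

r_{22} = 6.1482

c_1 = (-1, 0, 0, -2); ‖c_1‖ = 2.2361, so e_1 = (-0.4472, 0.0000, 0.0000, -0.8944).
e_1·c_2 = (-0.4472)·3 + 0.0000·(-4) + 0.0000·3 + (-0.8944)·(-2) = 0.4472.
u_2 = c_2 − 0.4472·e_1 = (3.2000, -4.0000, 3.0000, -1.6000).
r_{22} = ‖u_2‖ = 6.1482.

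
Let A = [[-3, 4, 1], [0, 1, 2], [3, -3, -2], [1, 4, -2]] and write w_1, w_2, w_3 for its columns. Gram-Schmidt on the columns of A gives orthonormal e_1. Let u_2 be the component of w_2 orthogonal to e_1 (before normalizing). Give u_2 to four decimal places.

u_2 = (1.3158, 1.0000, -0.3158, 4.8947)

w_1 = (-3, 0, 3, 1); ‖w_1‖ = 4.3589, so e_1 = (-0.6882, 0.0000, 0.6882, 0.2294).
e_1·w_2 = (-0.6882)·4 + 0.0000·1 + 0.6882·(-3) + 0.2294·4 = -3.9001.
u_2 = w_2 + 3.9001·e_1 = (1.3158, 1.0000, -0.3158, 4.8947).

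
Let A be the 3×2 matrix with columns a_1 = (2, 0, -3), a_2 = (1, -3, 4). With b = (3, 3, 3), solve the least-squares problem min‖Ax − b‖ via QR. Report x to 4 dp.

a_1 = (2, 0, -3); ‖a_1‖ = 3.6056, so q_1 = (0.5547, 0.0000, -0.8321).
q_1·a_2 = 0.5547·1 + 0.0000·(-3) + (-0.8321)·4 = -2.7735.
u_2 = a_2 + 2.7735·q_1 = (2.5385, -3.0000, 1.6923).
‖u_2‖ = 4.2787, so q_2 = (0.5933, -0.7011, 0.3955).
Qᵀb = (-0.8321, 0.8629).
Back-substitute: x_2 = 0.8629/4.2787 = 0.2017.
x_1 = (-0.8321 + 2.7735·0.2017)/3.6056 = -0.0756.

x = (-0.0756, 0.2017)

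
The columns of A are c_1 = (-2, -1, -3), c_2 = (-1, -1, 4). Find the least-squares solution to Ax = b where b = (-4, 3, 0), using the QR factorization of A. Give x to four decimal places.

c_1 = (-2, -1, -3); ‖c_1‖ = 3.7417, so e_1 = (-0.5345, -0.2673, -0.8018).
e_1·c_2 = (-0.5345)·(-1) + (-0.2673)·(-1) + (-0.8018)·4 = -2.4054.
u_2 = c_2 + 2.4054·e_1 = (-2.2857, -1.6429, 2.0714).
‖u_2‖ = 3.4949, so e_2 = (-0.6540, -0.4701, 0.5927).
Qᵀb = (1.3363, 1.2058).
Back-substitute: x_2 = 1.2058/3.4949 = 0.3450.
x_1 = (1.3363 + 2.4054·0.3450)/3.7417 = 0.5789.

x = (0.5789, 0.3450)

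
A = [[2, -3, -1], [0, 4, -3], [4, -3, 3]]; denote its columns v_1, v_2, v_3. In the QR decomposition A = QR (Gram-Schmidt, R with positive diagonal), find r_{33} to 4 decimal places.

r_{33} = 3.0740

v_1 = (2, 0, 4); ‖v_1‖ = 4.4721, so q_1 = (0.4472, 0.0000, 0.8944).
q_1·v_2 = 0.4472·(-3) + 0.0000·4 + 0.8944·(-3) = -4.0249.
u_2 = v_2 + 4.0249·q_1 = (-1.2000, 4.0000, 0.6000).
‖u_2‖ = 4.2190, so q_2 = (-0.2844, 0.9481, 0.1422).
q_1·v_3 = 0.4472·(-1) + 0.0000·(-3) + 0.8944·3 = 2.2361; q_2·v_3 = (-0.2844)·(-1) + 0.9481·(-3) + 0.1422·3 = -2.1332.
u_3 = v_3 − 2.2361·q_1 + 2.1332·q_2 = (-2.6067, -0.9775, 1.3034).
r_{33} = ‖u_3‖ = 3.0740.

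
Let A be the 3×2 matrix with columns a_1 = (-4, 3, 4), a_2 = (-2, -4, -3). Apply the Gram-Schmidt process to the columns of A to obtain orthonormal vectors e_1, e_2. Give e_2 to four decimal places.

e_1 = a_1/‖a_1‖ = (-4, 3, 4)/6.4031 = (-0.6247, 0.4685, 0.6247).
r_{12} = e_1·a_2 = -2.4988.
u_2 = a_2 + 2.4988·e_1 = (-3.5610, -2.8293, -1.4390).
‖u_2‖ = 4.7703, so e_2 = (-0.7465, -0.5931, -0.3017).

e_2 = (-0.7465, -0.5931, -0.3017)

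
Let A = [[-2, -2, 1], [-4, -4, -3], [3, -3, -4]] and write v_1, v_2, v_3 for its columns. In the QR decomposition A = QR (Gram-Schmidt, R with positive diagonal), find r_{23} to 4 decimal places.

q_1 = v_1/‖v_1‖ = (-2, -4, 3)/5.3852 = (-0.3714, -0.7428, 0.5571).
r_{12} = q_1·v_2 = 2.0426.
u_2 = v_2 − 2.0426·q_1 = (-1.2414, -2.4828, -4.1379).
‖u_2‖ = 4.9827, so q_2 = (-0.2491, -0.4983, -0.8305).
r_{23} = q_2·v_3 = 4.5675.

r_{23} = 4.5675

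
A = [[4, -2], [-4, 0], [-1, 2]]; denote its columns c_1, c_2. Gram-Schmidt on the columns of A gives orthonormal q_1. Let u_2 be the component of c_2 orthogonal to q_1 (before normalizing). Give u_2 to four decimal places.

u_2 = (-0.7879, -1.2121, 1.6970)

q_1 = c_1/‖c_1‖ = (4, -4, -1)/5.7446 = (0.6963, -0.6963, -0.1741).
r_{12} = q_1·c_2 = -1.7408.
u_2 = c_2 + 1.7408·q_1 = (-0.7879, -1.2121, 1.6970).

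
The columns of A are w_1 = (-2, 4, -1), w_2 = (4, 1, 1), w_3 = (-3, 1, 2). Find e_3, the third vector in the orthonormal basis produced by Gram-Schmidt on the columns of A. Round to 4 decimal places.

e_3 = (-0.2661, 0.1064, 0.9580)

e_1 = w_1/‖w_1‖ = (-2, 4, -1)/4.5826 = (-0.4364, 0.8729, -0.2182).
r_{12} = e_1·w_2 = -1.0911.
u_2 = w_2 + 1.0911·e_1 = (3.5238, 1.9524, 0.7619).
‖u_2‖ = 4.0999, so e_2 = (0.8595, 0.4762, 0.1858).
r_{13} = e_1·w_3 = 1.7457; r_{23} = e_2·w_3 = -1.7306.
u_3 = w_3 − 1.7457·e_1 + 1.7306·e_2 = (-0.7507, 0.3003, 2.7025).
‖u_3‖ = 2.8209, so e_3 = (-0.2661, 0.1064, 0.9580).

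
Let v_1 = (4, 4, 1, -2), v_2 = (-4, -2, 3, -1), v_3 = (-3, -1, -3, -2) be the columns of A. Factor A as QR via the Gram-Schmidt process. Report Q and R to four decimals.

Q = [[0.6576, -0.4325, -0.3518], [0.6576, 0.0120, 0.1517], [0.1644, 0.7809, -0.6016], [-0.3288, -0.4505, -0.7010]], R = [[6.0828, -3.1236, -2.4660], [0.0000, 4.4992, -0.1562], [0.0000, 0.0000, 4.1103]]

v_1 = (4, 4, 1, -2); ‖v_1‖ = 6.0828, so e_1 = (0.6576, 0.6576, 0.1644, -0.3288).
e_1·v_2 = 0.6576·(-4) + 0.6576·(-2) + 0.1644·3 + (-0.3288)·(-1) = -3.1236.
u_2 = v_2 + 3.1236·e_1 = (-1.9459, 0.0541, 3.5135, -2.0270).
‖u_2‖ = 4.4992, so e_2 = (-0.4325, 0.0120, 0.7809, -0.4505).
e_1·v_3 = 0.6576·(-3) + 0.6576·(-1) + 0.1644·(-3) + (-0.3288)·(-2) = -2.4660; e_2·v_3 = (-0.4325)·(-3) + 0.0120·(-1) + 0.7809·(-3) + (-0.4505)·(-2) = -0.1562.
u_3 = v_3 + 2.4660·e_1 + 0.1562·e_2 = (-1.4459, 0.6235, -2.4726, -2.8812).
‖u_3‖ = 4.1103, so e_3 = (-0.3518, 0.1517, -0.6016, -0.7010).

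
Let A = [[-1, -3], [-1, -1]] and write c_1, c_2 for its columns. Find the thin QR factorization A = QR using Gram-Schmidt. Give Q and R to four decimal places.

Q = [[-0.7071, -0.7071], [-0.7071, 0.7071]], R = [[1.4142, 2.8284], [0.0000, 1.4142]]

c_1 = (-1, -1); ‖c_1‖ = 1.4142, so e_1 = (-0.7071, -0.7071).
e_1·c_2 = (-0.7071)·(-3) + (-0.7071)·(-1) = 2.8284.
u_2 = c_2 − 2.8284·e_1 = (-1.0000, 1.0000).
‖u_2‖ = 1.4142, so e_2 = (-0.7071, 0.7071).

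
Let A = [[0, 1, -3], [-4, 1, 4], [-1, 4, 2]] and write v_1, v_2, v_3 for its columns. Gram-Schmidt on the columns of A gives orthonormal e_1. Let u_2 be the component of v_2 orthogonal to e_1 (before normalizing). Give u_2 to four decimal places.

v_1 = (0, -4, -1); ‖v_1‖ = 4.1231, so e_1 = (0.0000, -0.9701, -0.2425).
e_1·v_2 = 0.0000·1 + (-0.9701)·1 + (-0.2425)·4 = -1.9403.
u_2 = v_2 + 1.9403·e_1 = (1.0000, -0.8824, 3.5294).

u_2 = (1.0000, -0.8824, 3.5294)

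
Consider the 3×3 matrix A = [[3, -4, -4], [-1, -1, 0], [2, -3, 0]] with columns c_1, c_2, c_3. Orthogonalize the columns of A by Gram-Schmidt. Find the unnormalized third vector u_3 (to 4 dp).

c_1 = (3, -1, 2); ‖c_1‖ = 3.7417, so q_1 = (0.8018, -0.2673, 0.5345).
q_1·c_2 = 0.8018·(-4) + (-0.2673)·(-1) + 0.5345·(-3) = -4.5434.
u_2 = c_2 + 4.5434·q_1 = (-0.3571, -2.2143, -0.5714).
‖u_2‖ = 2.3146, so q_2 = (-0.1543, -0.9567, -0.2469).
q_1·c_3 = 0.8018·(-4) + (-0.2673)·0 + 0.5345·0 = -3.2071; q_2·c_3 = (-0.1543)·(-4) + (-0.9567)·0 + (-0.2469)·0 = 0.6172.
u_3 = c_3 + 3.2071·q_1 − 0.6172·q_2 = (-1.3333, -0.2667, 1.8667).

u_3 = (-1.3333, -0.2667, 1.8667)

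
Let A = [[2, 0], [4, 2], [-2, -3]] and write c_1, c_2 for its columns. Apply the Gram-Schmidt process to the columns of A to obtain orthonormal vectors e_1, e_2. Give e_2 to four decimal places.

e_2 = (-0.5307, -0.1516, -0.8339)

e_1 = c_1/‖c_1‖ = (2, 4, -2)/4.8990 = (0.4082, 0.8165, -0.4082).
r_{12} = e_1·c_2 = 2.8577.
u_2 = c_2 − 2.8577·e_1 = (-1.1667, -0.3333, -1.8333).
‖u_2‖ = 2.1985, so e_2 = (-0.5307, -0.1516, -0.8339).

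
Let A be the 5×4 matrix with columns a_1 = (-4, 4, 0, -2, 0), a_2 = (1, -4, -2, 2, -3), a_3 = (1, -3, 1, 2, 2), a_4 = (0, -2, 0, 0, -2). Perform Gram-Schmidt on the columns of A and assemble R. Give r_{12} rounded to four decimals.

q_1 = a_1/‖a_1‖ = (-4, 4, 0, -2, 0)/6.0000 = (-0.6667, 0.6667, 0.0000, -0.3333, 0.0000).
r_{12} = q_1·a_2 = -4.0000.

r_{12} = -4.0000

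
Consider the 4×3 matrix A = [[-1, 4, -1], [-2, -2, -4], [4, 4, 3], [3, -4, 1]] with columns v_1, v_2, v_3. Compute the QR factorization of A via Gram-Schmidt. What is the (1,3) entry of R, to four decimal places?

v_1 = (-1, -2, 4, 3); ‖v_1‖ = 5.4772, so q_1 = (-0.1826, -0.3651, 0.7303, 0.5477).
r_{13} = q_1·v_3 = 4.3818.

r_{13} = 4.3818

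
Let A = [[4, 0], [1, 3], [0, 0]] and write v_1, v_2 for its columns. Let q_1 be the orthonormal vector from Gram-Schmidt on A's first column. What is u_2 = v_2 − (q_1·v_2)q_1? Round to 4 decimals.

v_1 = (4, 1, 0); ‖v_1‖ = 4.1231, so q_1 = (0.9701, 0.2425, 0.0000).
q_1·v_2 = 0.9701·0 + 0.2425·3 + 0.0000·0 = 0.7276.
u_2 = v_2 − 0.7276·q_1 = (-0.7059, 2.8235, 0.0000).

u_2 = (-0.7059, 2.8235, 0.0000)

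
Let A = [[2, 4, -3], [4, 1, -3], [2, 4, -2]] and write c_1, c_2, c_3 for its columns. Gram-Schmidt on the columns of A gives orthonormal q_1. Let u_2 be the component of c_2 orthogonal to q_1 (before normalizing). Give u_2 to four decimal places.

q_1 = c_1/‖c_1‖ = (2, 4, 2)/4.8990 = (0.4082, 0.8165, 0.4082).
r_{12} = q_1·c_2 = 4.0825.
u_2 = c_2 − 4.0825·q_1 = (2.3333, -2.3333, 2.3333).

u_2 = (2.3333, -2.3333, 2.3333)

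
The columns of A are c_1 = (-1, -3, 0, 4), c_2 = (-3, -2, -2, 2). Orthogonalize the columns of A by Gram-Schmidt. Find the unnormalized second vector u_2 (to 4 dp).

q_1 = c_1/‖c_1‖ = (-1, -3, 0, 4)/5.0990 = (-0.1961, -0.5883, 0.0000, 0.7845).
r_{12} = q_1·c_2 = 3.3340.
u_2 = c_2 − 3.3340·q_1 = (-2.3462, -0.0385, -2.0000, -0.6154).

u_2 = (-2.3462, -0.0385, -2.0000, -0.6154)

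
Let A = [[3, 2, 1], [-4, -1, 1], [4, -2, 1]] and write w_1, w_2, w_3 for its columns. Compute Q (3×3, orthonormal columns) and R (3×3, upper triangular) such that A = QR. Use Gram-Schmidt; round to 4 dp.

Q = [[0.4685, 0.6213, 0.6281], [-0.6247, -0.2698, 0.7328], [0.6247, -0.7357, 0.2617]], R = [[6.4031, 0.3123, 0.4685], [0.0000, 2.9837, -0.3842], [0.0000, 0.0000, 1.6226]]

w_1 = (3, -4, 4); ‖w_1‖ = 6.4031, so e_1 = (0.4685, -0.6247, 0.6247).
e_1·w_2 = 0.4685·2 + (-0.6247)·(-1) + 0.6247·(-2) = 0.3123.
u_2 = w_2 − 0.3123·e_1 = (1.8537, -0.8049, -2.1951).
‖u_2‖ = 2.9837, so e_2 = (0.6213, -0.2698, -0.7357).
e_1·w_3 = 0.4685·1 + (-0.6247)·1 + 0.6247·1 = 0.4685; e_2·w_3 = 0.6213·1 + (-0.2698)·1 + (-0.7357)·1 = -0.3842.
u_3 = w_3 − 0.4685·e_1 + 0.3842·e_2 = (1.0192, 1.1890, 0.4247).
‖u_3‖ = 1.6226, so e_3 = (0.6281, 0.7328, 0.2617).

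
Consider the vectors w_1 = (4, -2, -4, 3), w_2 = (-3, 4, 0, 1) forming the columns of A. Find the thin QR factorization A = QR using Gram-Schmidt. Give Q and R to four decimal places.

w_1 = (4, -2, -4, 3); ‖w_1‖ = 6.7082, so e_1 = (0.5963, -0.2981, -0.5963, 0.4472).
e_1·w_2 = 0.5963·(-3) + (-0.2981)·4 + (-0.5963)·0 + 0.4472·1 = -2.5342.
u_2 = w_2 + 2.5342·e_1 = (-1.4889, 3.2444, -1.5111, 2.1333).
‖u_2‖ = 4.4247, so e_2 = (-0.3365, 0.7333, -0.3415, 0.4821).

Q = [[0.5963, -0.3365], [-0.2981, 0.7333], [-0.5963, -0.3415], [0.4472, 0.4821]], R = [[6.7082, -2.5342], [0.0000, 4.4247]]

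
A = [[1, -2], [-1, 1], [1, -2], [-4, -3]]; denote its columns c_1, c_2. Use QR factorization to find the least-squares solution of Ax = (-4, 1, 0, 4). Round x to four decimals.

x = (-1.2184, 0.3072)

c_1 = (1, -1, 1, -4); ‖c_1‖ = 4.3589, so e_1 = (0.2294, -0.2294, 0.2294, -0.9177).
e_1·c_2 = 0.2294·(-2) + (-0.2294)·1 + 0.2294·(-2) + (-0.9177)·(-3) = 1.6059.
u_2 = c_2 − 1.6059·e_1 = (-2.3684, 1.3684, -2.3684, -1.5263).
‖u_2‖ = 3.9270, so e_2 = (-0.6031, 0.3485, -0.6031, -0.3887).
Qᵀb = (-4.8177, 1.2062).
Back-substitute: x_2 = 1.2062/3.9270 = 0.3072.
x_1 = (-4.8177 − 1.6059·0.3072)/4.3589 = -1.2184.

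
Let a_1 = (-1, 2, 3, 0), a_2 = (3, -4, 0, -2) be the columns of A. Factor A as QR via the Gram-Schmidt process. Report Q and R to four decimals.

e_1 = a_1/‖a_1‖ = (-1, 2, 3, 0)/3.7417 = (-0.2673, 0.5345, 0.8018, 0.0000).
r_{12} = e_1·a_2 = -2.9399.
u_2 = a_2 + 2.9399·e_1 = (2.2143, -2.4286, 2.3571, -2.0000).
‖u_2‖ = 4.5119, so e_2 = (0.4908, -0.5383, 0.5224, -0.4433).

Q = [[-0.2673, 0.4908], [0.5345, -0.5383], [0.8018, 0.5224], [0.0000, -0.4433]], R = [[3.7417, -2.9399], [0.0000, 4.5119]]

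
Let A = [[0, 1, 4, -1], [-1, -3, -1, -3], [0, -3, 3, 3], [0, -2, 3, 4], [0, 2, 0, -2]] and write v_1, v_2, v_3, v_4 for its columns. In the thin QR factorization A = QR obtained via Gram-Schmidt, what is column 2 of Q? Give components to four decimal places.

q_2 = (0.2357, 0.0000, -0.7071, -0.4714, 0.4714)

v_1 = (0, -1, 0, 0, 0); ‖v_1‖ = 1.0000, so q_1 = (0.0000, -1.0000, 0.0000, 0.0000, 0.0000).
q_1·v_2 = 0.0000·1 + (-1.0000)·(-3) + 0.0000·(-3) + 0.0000·(-2) + 0.0000·2 = 3.0000.
u_2 = v_2 − 3.0000·q_1 = (1.0000, 0.0000, -3.0000, -2.0000, 2.0000).
‖u_2‖ = 4.2426, so q_2 = (0.2357, 0.0000, -0.7071, -0.4714, 0.4714).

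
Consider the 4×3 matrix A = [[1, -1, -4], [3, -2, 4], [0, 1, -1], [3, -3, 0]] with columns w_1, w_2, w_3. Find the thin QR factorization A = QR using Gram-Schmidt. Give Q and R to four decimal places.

w_1 = (1, 3, 0, 3); ‖w_1‖ = 4.3589, so e_1 = (0.2294, 0.6882, 0.0000, 0.6882).
e_1·w_2 = 0.2294·(-1) + 0.6882·(-2) + 0.0000·1 + 0.6882·(-3) = -3.6707.
u_2 = w_2 + 3.6707·e_1 = (-0.1579, 0.5263, 1.0000, -0.4737).
‖u_2‖ = 1.2354, so e_2 = (-0.1278, 0.4260, 0.8094, -0.3834).
e_1·w_3 = 0.2294·(-4) + 0.6882·4 + 0.0000·(-1) + 0.6882·0 = 1.8353; e_2·w_3 = (-0.1278)·(-4) + 0.4260·4 + 0.8094·(-1) + (-0.3834)·0 = 1.4058.
u_3 = w_3 − 1.8353·e_1 − 1.4058·e_2 = (-4.2414, 2.1379, -2.1379, -0.7241).
‖u_3‖ = 5.2588, so e_3 = (-0.8065, 0.4065, -0.4065, -0.1377).

Q = [[0.2294, -0.1278, -0.8065], [0.6882, 0.4260, 0.4065], [0.0000, 0.8094, -0.4065], [0.6882, -0.3834, -0.1377]], R = [[4.3589, -3.6707, 1.8353], [0.0000, 1.2354, 1.4058], [0.0000, 0.0000, 5.2588]]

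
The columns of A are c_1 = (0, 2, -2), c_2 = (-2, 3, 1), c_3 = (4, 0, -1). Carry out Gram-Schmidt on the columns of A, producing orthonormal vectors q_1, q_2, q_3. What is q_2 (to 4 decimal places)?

c_1 = (0, 2, -2); ‖c_1‖ = 2.8284, so q_1 = (0.0000, 0.7071, -0.7071).
q_1·c_2 = 0.0000·(-2) + 0.7071·3 + (-0.7071)·1 = 1.4142.
u_2 = c_2 − 1.4142·q_1 = (-2.0000, 2.0000, 2.0000).
‖u_2‖ = 3.4641, so q_2 = (-0.5774, 0.5774, 0.5774).

q_2 = (-0.5774, 0.5774, 0.5774)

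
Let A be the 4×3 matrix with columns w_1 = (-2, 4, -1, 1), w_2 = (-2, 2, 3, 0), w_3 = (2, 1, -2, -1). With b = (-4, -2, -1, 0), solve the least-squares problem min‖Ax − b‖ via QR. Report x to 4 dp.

q_1 = w_1/‖w_1‖ = (-2, 4, -1, 1)/4.6904 = (-0.4264, 0.8528, -0.2132, 0.2132).
r_{12} = q_1·w_2 = 1.9188.
u_2 = w_2 − 1.9188·q_1 = (-1.1818, 0.3636, 3.4091, -0.4091).
‖u_2‖ = 3.6494, so q_2 = (-0.3238, 0.0996, 0.9341, -0.1121).
r_{13} = q_1·w_3 = 0.2132; r_{23} = q_2·w_3 = -2.3042.
u_3 = w_3 − 0.2132·q_1 + 2.3042·q_2 = (1.3447, 1.0478, 0.1980, -1.3038).
‖u_3‖ = 2.1552, so q_3 = (0.6239, 0.4862, 0.0918, -0.6049).
Qᵀb = (0.2132, 0.1619, -3.5599).
Back-substitute: x_3 = -3.5599/2.1552 = -1.6517.
x_2 = (0.1619 + 2.3042·(-1.6517))/3.6494 = -0.9985.
x_1 = (0.2132 − 1.9188·(-0.9985) − 0.2132·(-1.6517))/4.6904 = 0.5290.

x = (0.5290, -0.9985, -1.6517)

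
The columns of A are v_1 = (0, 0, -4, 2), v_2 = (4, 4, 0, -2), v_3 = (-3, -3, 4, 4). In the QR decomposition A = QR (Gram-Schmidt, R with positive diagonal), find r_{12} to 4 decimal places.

r_{12} = -0.8944

v_1 = (0, 0, -4, 2); ‖v_1‖ = 4.4721, so q_1 = (0.0000, 0.0000, -0.8944, 0.4472).
r_{12} = q_1·v_2 = -0.8944.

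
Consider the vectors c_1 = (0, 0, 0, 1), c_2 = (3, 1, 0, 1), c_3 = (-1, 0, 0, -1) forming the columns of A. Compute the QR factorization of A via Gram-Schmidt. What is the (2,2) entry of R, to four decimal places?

c_1 = (0, 0, 0, 1); ‖c_1‖ = 1.0000, so q_1 = (0.0000, 0.0000, 0.0000, 1.0000).
q_1·c_2 = 0.0000·3 + 0.0000·1 + 0.0000·0 + 1.0000·1 = 1.0000.
u_2 = c_2 − 1.0000·q_1 = (3.0000, 1.0000, 0.0000, 0.0000).
r_{22} = ‖u_2‖ = 3.1623.

r_{22} = 3.1623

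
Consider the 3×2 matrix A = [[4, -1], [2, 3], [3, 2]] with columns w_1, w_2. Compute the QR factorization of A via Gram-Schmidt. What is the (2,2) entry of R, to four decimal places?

r_{22} = 3.4341

e_1 = w_1/‖w_1‖ = (4, 2, 3)/5.3852 = (0.7428, 0.3714, 0.5571).
r_{12} = e_1·w_2 = 1.4856.
u_2 = w_2 − 1.4856·e_1 = (-2.1034, 2.4483, 1.1724).
r_{22} = ‖u_2‖ = 3.4341.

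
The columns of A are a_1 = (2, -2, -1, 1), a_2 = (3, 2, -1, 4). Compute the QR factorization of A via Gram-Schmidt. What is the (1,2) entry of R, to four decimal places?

e_1 = a_1/‖a_1‖ = (2, -2, -1, 1)/3.1623 = (0.6325, -0.6325, -0.3162, 0.3162).
r_{12} = e_1·a_2 = 2.2136.

r_{12} = 2.2136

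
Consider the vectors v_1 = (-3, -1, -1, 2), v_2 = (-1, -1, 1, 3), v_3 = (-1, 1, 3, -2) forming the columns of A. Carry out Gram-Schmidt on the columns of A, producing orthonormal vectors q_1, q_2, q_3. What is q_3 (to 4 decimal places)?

q_1 = v_1/‖v_1‖ = (-3, -1, -1, 2)/3.8730 = (-0.7746, -0.2582, -0.2582, 0.5164).
r_{12} = q_1·v_2 = 2.3238.
u_2 = v_2 − 2.3238·q_1 = (0.8000, -0.4000, 1.6000, 1.8000).
‖u_2‖ = 2.5690, so q_2 = (0.3114, -0.1557, 0.6228, 0.7006).
r_{13} = q_1·v_3 = -1.2910; r_{23} = q_2·v_3 = 0.0000.
u_3 = v_3 + 1.2910·q_1 + 0.0000·q_2 = (-2.0000, 0.6667, 2.6667, -1.3333).
‖u_3‖ = 3.6515, so q_3 = (-0.5477, 0.1826, 0.7303, -0.3651).

q_3 = (-0.5477, 0.1826, 0.7303, -0.3651)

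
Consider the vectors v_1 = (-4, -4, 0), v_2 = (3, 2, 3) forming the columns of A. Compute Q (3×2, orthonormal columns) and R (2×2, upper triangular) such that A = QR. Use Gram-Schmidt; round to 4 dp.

e_1 = v_1/‖v_1‖ = (-4, -4, 0)/5.6569 = (-0.7071, -0.7071, 0.0000).
r_{12} = e_1·v_2 = -3.5355.
u_2 = v_2 + 3.5355·e_1 = (0.5000, -0.5000, 3.0000).
‖u_2‖ = 3.0822, so e_2 = (0.1622, -0.1622, 0.9733).

Q = [[-0.7071, 0.1622], [-0.7071, -0.1622], [0.0000, 0.9733]], R = [[5.6569, -3.5355], [0.0000, 3.0822]]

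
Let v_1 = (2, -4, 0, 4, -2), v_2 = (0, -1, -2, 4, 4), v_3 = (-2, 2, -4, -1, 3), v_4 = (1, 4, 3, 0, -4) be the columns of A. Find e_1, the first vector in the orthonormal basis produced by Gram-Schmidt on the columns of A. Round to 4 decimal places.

e_1 = (0.3162, -0.6325, 0.0000, 0.6325, -0.3162)

e_1 = v_1/‖v_1‖ = (2, -4, 0, 4, -2)/6.3246 = (0.3162, -0.6325, 0.0000, 0.6325, -0.3162).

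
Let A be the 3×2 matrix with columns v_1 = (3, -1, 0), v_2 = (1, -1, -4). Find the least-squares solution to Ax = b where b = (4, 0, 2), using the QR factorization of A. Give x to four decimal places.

v_1 = (3, -1, 0); ‖v_1‖ = 3.1623, so q_1 = (0.9487, -0.3162, 0.0000).
q_1·v_2 = 0.9487·1 + (-0.3162)·(-1) + 0.0000·(-4) = 1.2649.
u_2 = v_2 − 1.2649·q_1 = (-0.2000, -0.6000, -4.0000).
‖u_2‖ = 4.0497, so q_2 = (-0.0494, -0.1482, -0.9877).
Qᵀb = (3.7947, -2.1730).
Back-substitute: x_2 = -2.1730/4.0497 = -0.5366.
x_1 = (3.7947 − 1.2649·(-0.5366))/3.1623 = 1.4146.

x = (1.4146, -0.5366)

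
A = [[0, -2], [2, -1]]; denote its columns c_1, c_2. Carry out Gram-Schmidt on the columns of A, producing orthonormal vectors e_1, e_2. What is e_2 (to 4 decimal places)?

e_2 = (-1.0000, 0.0000)

c_1 = (0, 2); ‖c_1‖ = 2.0000, so e_1 = (0.0000, 1.0000).
e_1·c_2 = 0.0000·(-2) + 1.0000·(-1) = -1.0000.
u_2 = c_2 + 1.0000·e_1 = (-2.0000, 0.0000).
‖u_2‖ = 2.0000, so e_2 = (-1.0000, 0.0000).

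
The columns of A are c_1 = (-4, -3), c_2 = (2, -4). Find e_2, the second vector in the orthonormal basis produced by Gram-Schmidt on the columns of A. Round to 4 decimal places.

c_1 = (-4, -3); ‖c_1‖ = 5.0000, so e_1 = (-0.8000, -0.6000).
e_1·c_2 = (-0.8000)·2 + (-0.6000)·(-4) = 0.8000.
u_2 = c_2 − 0.8000·e_1 = (2.6400, -3.5200).
‖u_2‖ = 4.4000, so e_2 = (0.6000, -0.8000).

e_2 = (0.6000, -0.8000)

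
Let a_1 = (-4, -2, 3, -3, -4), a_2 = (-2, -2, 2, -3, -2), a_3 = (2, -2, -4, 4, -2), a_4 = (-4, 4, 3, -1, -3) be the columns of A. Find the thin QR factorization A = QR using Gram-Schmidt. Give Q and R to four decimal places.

Q = [[-0.5443, 0.3895, 0.2270, 0.3813], [-0.2722, -0.4625, -0.6416, 0.5456], [0.4082, 0.0365, -0.4931, -0.2784], [-0.4082, -0.6938, 0.2634, -0.4565], [-0.5443, 0.3895, -0.4735, -0.5205]], R = [[7.3485, 4.7629, -2.7217, 4.3546], [0.0000, 1.5215, -1.9961, -3.7732], [0.0000, 0.0000, 5.7103, -3.7966], [0.0000, 0.0000, 0.0000, 1.8400]]

a_1 = (-4, -2, 3, -3, -4); ‖a_1‖ = 7.3485, so e_1 = (-0.5443, -0.2722, 0.4082, -0.4082, -0.5443).
e_1·a_2 = (-0.5443)·(-2) + (-0.2722)·(-2) + 0.4082·2 + (-0.4082)·(-3) + (-0.5443)·(-2) = 4.7629.
u_2 = a_2 − 4.7629·e_1 = (0.5926, -0.7037, 0.0556, -1.0556, 0.5926).
‖u_2‖ = 1.5215, so e_2 = (0.3895, -0.4625, 0.0365, -0.6938, 0.3895).
e_1·a_3 = (-0.5443)·2 + (-0.2722)·(-2) + 0.4082·(-4) + (-0.4082)·4 + (-0.5443)·(-2) = -2.7217; e_2·a_3 = 0.3895·2 + (-0.4625)·(-2) + 0.0365·(-4) + (-0.6938)·4 + 0.3895·(-2) = -1.9961.
u_3 = a_3 + 2.7217·e_1 + 1.9961·e_2 = (1.2960, -3.6640, -2.8160, 1.5040, -2.7040).
‖u_3‖ = 5.7103, so e_3 = (0.2270, -0.6416, -0.4931, 0.2634, -0.4735).
e_1·a_4 = (-0.5443)·(-4) + (-0.2722)·4 + 0.4082·3 + (-0.4082)·(-1) + (-0.5443)·(-3) = 4.3546; e_2·a_4 = 0.3895·(-4) + (-0.4625)·4 + 0.0365·3 + (-0.6938)·(-1) + 0.3895·(-3) = -3.7732; e_3·a_4 = 0.2270·(-4) + (-0.6416)·4 + (-0.4931)·3 + 0.2634·(-1) + (-0.4735)·(-3) = -3.7966.
u_4 = a_4 − 4.3546·e_1 + 3.7732·e_2 + 3.7966·e_3 = (0.7017, 1.0039, -0.5123, -0.8400, -0.9578).
‖u_4‖ = 1.8400, so e_4 = (0.3813, 0.5456, -0.2784, -0.4565, -0.5205).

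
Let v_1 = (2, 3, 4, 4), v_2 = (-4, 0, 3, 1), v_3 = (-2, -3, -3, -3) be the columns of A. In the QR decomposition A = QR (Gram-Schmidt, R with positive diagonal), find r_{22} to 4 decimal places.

r_{22} = 4.9576

e_1 = v_1/‖v_1‖ = (2, 3, 4, 4)/6.7082 = (0.2981, 0.4472, 0.5963, 0.5963).
r_{12} = e_1·v_2 = 1.1926.
u_2 = v_2 − 1.1926·e_1 = (-4.3556, -0.5333, 2.2889, 0.2889).
r_{22} = ‖u_2‖ = 4.9576.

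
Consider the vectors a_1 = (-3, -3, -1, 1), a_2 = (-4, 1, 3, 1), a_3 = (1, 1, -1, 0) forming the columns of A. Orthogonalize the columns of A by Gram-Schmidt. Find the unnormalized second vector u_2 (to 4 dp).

e_1 = a_1/‖a_1‖ = (-3, -3, -1, 1)/4.4721 = (-0.6708, -0.6708, -0.2236, 0.2236).
r_{12} = e_1·a_2 = 1.5652.
u_2 = a_2 − 1.5652·e_1 = (-2.9500, 2.0500, 3.3500, 0.6500).

u_2 = (-2.9500, 2.0500, 3.3500, 0.6500)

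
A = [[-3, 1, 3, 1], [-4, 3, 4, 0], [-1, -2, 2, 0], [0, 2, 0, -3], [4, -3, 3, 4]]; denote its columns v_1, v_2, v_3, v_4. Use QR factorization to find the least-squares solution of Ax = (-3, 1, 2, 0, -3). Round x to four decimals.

x = (-0.4059, -0.6547, -0.0937, -0.7480)

v_1 = (-3, -4, -1, 0, 4); ‖v_1‖ = 6.4807, so q_1 = (-0.4629, -0.6172, -0.1543, 0.0000, 0.6172).
q_1·v_2 = (-0.4629)·1 + (-0.6172)·3 + (-0.1543)·(-2) + 0.0000·2 + 0.6172·(-3) = -3.8576.
u_2 = v_2 + 3.8576·q_1 = (-0.7857, 0.6190, -2.5952, 2.0000, -0.6190).
‖u_2‖ = 3.4812, so q_2 = (-0.2257, 0.1778, -0.7455, 0.5745, -0.1778).
q_1·v_3 = (-0.4629)·3 + (-0.6172)·4 + (-0.1543)·2 + 0.0000·0 + 0.6172·3 = -2.3146; q_2·v_3 = (-0.2257)·3 + 0.1778·4 + (-0.7455)·2 + 0.5745·0 + (-0.1778)·3 = -1.9903.
u_3 = v_3 + 2.3146·q_1 + 1.9903·q_2 = (1.4794, 2.9253, 0.1591, 1.1434, 4.0747).
‖u_3‖ = 5.3555, so q_3 = (0.2762, 0.5462, 0.0297, 0.2135, 0.7608).
q_1·v_4 = (-0.4629)·1 + (-0.6172)·0 + (-0.1543)·0 + 0.0000·(-3) + 0.6172·4 = 2.0059; q_2·v_4 = (-0.2257)·1 + 0.1778·0 + (-0.7455)·0 + 0.5745·(-3) + (-0.1778)·4 = -2.6605; q_3·v_4 = 0.2762·1 + 0.5462·0 + 0.0297·0 + 0.2135·(-3) + 0.7608·4 = 2.6791.
u_4 = v_4 − 2.0059·q_1 + 2.6605·q_2 − 2.6791·q_3 = (0.5881, 0.2478, -1.7535, -2.0435, 0.2505).
‖u_4‖ = 2.7786, so q_4 = (0.2116, 0.0892, -0.6311, -0.7354, 0.0902).
Qᵀb = (-1.3887, -0.1026, -2.5055, -2.0783).
Back-substitute: x_4 = -2.0783/2.7786 = -0.7480.
x_3 = (-2.5055 − 2.6791·(-0.7480))/5.3555 = -0.0937.
x_2 = (-0.1026 + 1.9903·(-0.0937) + 2.6605·(-0.7480))/3.4812 = -0.6547.
x_1 = (-1.3887 + 3.8576·(-0.6547) + 2.3146·(-0.0937) − 2.0059·(-0.7480))/6.4807 = -0.4059.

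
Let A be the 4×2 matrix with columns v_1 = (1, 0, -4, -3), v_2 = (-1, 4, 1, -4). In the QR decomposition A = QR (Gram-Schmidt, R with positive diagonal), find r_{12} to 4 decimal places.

v_1 = (1, 0, -4, -3); ‖v_1‖ = 5.0990, so q_1 = (0.1961, 0.0000, -0.7845, -0.5883).
r_{12} = q_1·v_2 = 1.3728.

r_{12} = 1.3728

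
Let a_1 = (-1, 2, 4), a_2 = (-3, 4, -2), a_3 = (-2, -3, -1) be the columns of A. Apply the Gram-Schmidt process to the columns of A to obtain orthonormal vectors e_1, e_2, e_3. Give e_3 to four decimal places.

e_1 = a_1/‖a_1‖ = (-1, 2, 4)/4.5826 = (-0.2182, 0.4364, 0.8729).
r_{12} = e_1·a_2 = 0.6547.
u_2 = a_2 − 0.6547·e_1 = (-2.8571, 3.7143, -2.5714).
‖u_2‖ = 5.3452, so e_2 = (-0.5345, 0.6949, -0.4811).
r_{13} = e_1·a_3 = -1.7457; r_{23} = e_2·a_3 = -0.5345.
u_3 = a_3 + 1.7457·e_1 + 0.5345·e_2 = (-2.6667, -1.8667, 0.2667).
‖u_3‖ = 3.2660, so e_3 = (-0.8165, -0.5715, 0.0816).

e_3 = (-0.8165, -0.5715, 0.0816)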